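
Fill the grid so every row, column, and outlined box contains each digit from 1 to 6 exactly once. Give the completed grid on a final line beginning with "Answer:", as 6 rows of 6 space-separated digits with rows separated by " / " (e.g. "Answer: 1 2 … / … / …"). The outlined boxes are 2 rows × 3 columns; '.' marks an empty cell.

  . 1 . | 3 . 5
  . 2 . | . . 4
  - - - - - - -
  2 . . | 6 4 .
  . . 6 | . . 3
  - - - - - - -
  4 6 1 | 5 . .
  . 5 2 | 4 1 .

Step 1. [r3c3∈{3,5}] row 3 places 5 nowhere but r3c3, so r3c3=5.
Step 2. [r1c5∈{2,6}] in row 1, 2 fits only at r1c5, so r1c5=2.
Step 3. [r2c1∈{3,5,6}] 5 has one home in row 2: r2c1. So r2c1=5.
Step 4. [r4c4∈{1,2}] in row 4, 2 fits only at r4c4. So r4c4=2.
Step 5. [r1c1∈{6}] r1c1 is down to just 6. So r1c1=6.
Step 6. [r4c1∈{1}] only 1 remains possible at r4c1, so r4c1=1.
Step 7. [r3c6∈{1}] nothing but 1 survives at r3c6 ⇒ r3c6=1.
Step 8. [r4c5∈{5}] only 5 remains possible at r4c5 ⇒ r4c5=5.
Step 9. [r2c5∈{6}] nothing but 6 survives at r2c5, so r2c5=6.
Step 10. [r5c6∈{2}] r5c6 has the single candidate 2, so r5c6=2.
Step 11. [r6c6∈{6}] nothing but 6 survives at r6c6 ⇒ r6c6=6.
Step 12. [r6c1∈{3}] only 3 remains possible at r6c1 ⇒ r6c1=3.
Step 13. [r5c5∈{3}] r5c5 is down to just 3. So r5c5=3.
Step 14. [r2c4∈{1}] r2c4 has the single candidate 1. So r2c4=1.
Step 15. [r1c3∈{4}] only 4 remains possible at r1c3. So r1c3=4.
Step 16. [r4c2∈{4}] r4c2 is down to just 4. So r4c2=4.
Step 17. [r3c2∈{3}] r3c2 has the single candidate 3. So r3c2=3.
Step 18. [r2c3∈{3}] only 3 remains possible at r2c3 ⇒ r2c3=3.

Answer: 6 1 4 3 2 5 / 5 2 3 1 6 4 / 2 3 5 6 4 1 / 1 4 6 2 5 3 / 4 6 1 5 3 2 / 3 5 2 4 1 6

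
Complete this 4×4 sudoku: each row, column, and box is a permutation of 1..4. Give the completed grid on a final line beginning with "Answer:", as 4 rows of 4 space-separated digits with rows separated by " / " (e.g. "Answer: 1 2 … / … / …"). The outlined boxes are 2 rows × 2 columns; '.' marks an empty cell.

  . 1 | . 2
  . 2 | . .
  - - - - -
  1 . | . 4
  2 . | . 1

Step 1. [r4c3∈{3}] r4c3 has the single candidate 3, so r4c3=3.
Step 2. [r1c1∈{3,4}] r1c1 is the only open cell in row 1 admitting 3. So r1c1=3.
Step 3. [r2c1∈{4}] r2c1's peers cover all but 4, so r2c1=4.
Step 4. [r2c3∈{1}] r2c3 has the single candidate 1, so r2c3=1.
Step 5. [r3c3∈{2}] r3c3's peers cover all but 2, so r3c3=2.
Step 6. [r4c2∈{4}] r4c2 has the single candidate 4. So r4c2=4.
Step 7. [r3c2∈{3}] nothing but 3 survives at r3c2 ⇒ r3c2=3.
Step 8. [r1c3∈{4}] r1c3's peers cover all but 4, so r1c3=4.
Step 9. [r2c4∈{3}] r2c4 has the single candidate 3, so r2c4=3.

Answer: 3 1 4 2 / 4 2 1 3 / 1 3 2 4 / 2 4 3 1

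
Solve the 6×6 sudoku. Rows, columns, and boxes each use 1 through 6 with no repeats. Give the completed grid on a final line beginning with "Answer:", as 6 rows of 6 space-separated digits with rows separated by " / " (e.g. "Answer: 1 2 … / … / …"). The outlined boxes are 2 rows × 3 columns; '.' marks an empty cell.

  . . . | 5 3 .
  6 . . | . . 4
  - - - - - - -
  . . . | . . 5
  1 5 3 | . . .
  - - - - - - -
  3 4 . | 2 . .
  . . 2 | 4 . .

Step 1. [r2c4∈{1}] r2c4 has the single candidate 1, so r2c4=1.
Step 2. [r3c5∈{1,2,4,6}] r3c5 is the only open cell in row 3 admitting 1 ⇒ r3c5=1.
Step 3. [r1c6∈{2,6}] r1c6 is the only open cell in row 1 admitting 6. So r1c6=6.
Step 4. [r6c1∈{5}] only 5 remains possible at r6c1. So r6c1=5.
Step 5. [r6c5∈{6}] r6c5 has the single candidate 6, so r6c5=6.
Step 6. [r3c2∈{2,6}] r3c2 is the only open cell in col 2 admitting 6 ⇒ r3c2=6.
Step 7. [r6c2∈{1}] r6c2 has the single candidate 1, so r6c2=1.
Step 8. [r3c1∈{2,4}] r3c1 is the only open cell in row 3 admitting 2, so r3c1=2.
Step 9. [r2c5∈{2}] r2c5 is down to just 2, so r2c5=2.
Step 10. [r1c3∈{1,4}] across row 1, 1 lands solely at r1c3. So r1c3=1.
Step 11. [r2c2∈{3}] only 3 remains possible at r2c2 ⇒ r2c2=3.
Step 12. [r6c6∈{3}] nothing but 3 survives at r6c6 ⇒ r6c6=3.
Step 13. [r1c1∈{4}] r1c1 has the single candidate 4 ⇒ r1c1=4.
Step 14. [r5c6∈{1}] only 1 remains possible at r5c6. So r5c6=1.
Step 15. [r3c3∈{4}] r3c3 is down to just 4 ⇒ r3c3=4.
Step 16. [r2c3∈{5}] nothing but 5 survives at r2c3, so r2c3=5.
Step 17. [r4c4∈{6}] nothing but 6 survives at r4c4. So r4c4=6.
Step 18. [r3c4∈{3}] only 3 remains possible at r3c4 ⇒ r3c4=3.
Step 19. [r5c5∈{5}] r5c5's peers cover all but 5, so r5c5=5.
Step 20. [r1c2∈{2}] r1c2 is down to just 2 ⇒ r1c2=2.
Step 21. [r4c5∈{4}] r4c5 is down to just 4, so r4c5=4.
Step 22. [r4c6∈{2}] r4c6 is down to just 2 ⇒ r4c6=2.
Step 23. [r5c3∈{6}] only 6 remains possible at r5c3 ⇒ r5c3=6.

Answer: 4 2 1 5 3 6 / 6 3 5 1 2 4 / 2 6 4 3 1 5 / 1 5 3 6 4 2 / 3 4 6 2 5 1 / 5 1 2 4 6 3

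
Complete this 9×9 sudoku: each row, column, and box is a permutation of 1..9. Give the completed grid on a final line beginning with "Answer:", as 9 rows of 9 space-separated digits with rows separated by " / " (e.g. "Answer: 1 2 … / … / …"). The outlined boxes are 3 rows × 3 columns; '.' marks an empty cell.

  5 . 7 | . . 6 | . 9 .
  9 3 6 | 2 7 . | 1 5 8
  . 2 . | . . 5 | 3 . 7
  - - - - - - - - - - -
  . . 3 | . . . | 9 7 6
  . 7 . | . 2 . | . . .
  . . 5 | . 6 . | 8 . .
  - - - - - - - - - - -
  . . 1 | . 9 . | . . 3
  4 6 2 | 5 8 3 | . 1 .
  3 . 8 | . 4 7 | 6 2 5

Step 1. [r3c5∈{1}] nothing but 1 survives at r3c5 ⇒ r3c5=1.
Step 2. [r2c6∈{4}] only 4 remains possible at r2c6 ⇒ r2c6=4.
Step 3. [r6c9∈{1,2,4}] box 6 places 2 nowhere but r6c9. So r6c9=2.
Step 4. [r6c1∈{1}] r6c1 is down to just 1, so r6c1=1.
Step 5. [r3c1∈{8}] r3c1 has the single candidate 8. So r3c1=8.
Step 6. [r1c9∈{4}] r1c9's peers cover all but 4, so r1c9=4.
Step 7. [r6c6∈{9}] r6c6 has the single candidate 9 ⇒ r6c6=9.
Step 8. [r6c2∈{4}] r6c2's peers cover all but 4 ⇒ r6c2=4.
Step 9. [r1c4∈{3,8}] r1c4 is the only open cell in row 1 admitting 8. So r1c4=8.
Step 10. [r5c6∈{1,8}] in row 5, 8 fits only at r5c6, so r5c6=8.
Step 11. [r9c4∈{1}] r9c4 has the single candidate 1. So r9c4=1.
Step 12. [r6c8∈{3}] only 3 remains possible at r6c8, so r6c8=3.
Step 13. [r5c8∈{4}] r5c8 has the single candidate 4, so r5c8=4.
Step 14. [r7c1∈{7}] r7c1's peers cover all but 7 ⇒ r7c1=7.
Step 15. [r6c4∈{7}] r6c4 is down to just 7. So r6c4=7.
Step 16. [r8c9∈{9}] nothing but 9 survives at r8c9. So r8c9=9.
Step 17. [r5c3∈{9}] nothing but 9 survives at r5c3, so r5c3=9.
Step 18. [r1c2∈{1}] only 1 remains possible at r1c2 ⇒ r1c2=1.
Step 19. [r1c5∈{3}] r1c5's peers cover all but 3. So r1c5=3.
Step 20. [r7c2∈{5}] r7c2 is down to just 5 ⇒ r7c2=5.
Step 21. [r5c1∈{6}] r5c1's peers cover all but 6. So r5c1=6.
Step 22. [r3c8∈{6}] r3c8's peers cover all but 6. So r3c8=6.
Step 23. [r5c7∈{5}] r5c7 is down to just 5, so r5c7=5.
Step 24. [r7c8∈{8}] nothing but 8 survives at r7c8 ⇒ r7c8=8.
Step 25. [r3c3∈{4}] only 4 remains possible at r3c3 ⇒ r3c3=4.
Step 26. [r7c4∈{6}] r7c4 is down to just 6, so r7c4=6.
Step 27. [r4c1∈{2}] nothing but 2 survives at r4c1 ⇒ r4c1=2.
Step 28. [r1c7∈{2}] r1c7 has the single candidate 2, so r1c7=2.
Step 29. [r8c7∈{7}] only 7 remains possible at r8c7. So r8c7=7.
Step 30. [r4c2∈{8}] r4c2 is down to just 8 ⇒ r4c2=8.
Step 31. [r3c4∈{9}] r3c4's peers cover all but 9. So r3c4=9.
Step 32. [r4c4∈{4}] r4c4 is down to just 4, so r4c4=4.
Step 33. [r4c5∈{5}] r4c5 has the single candidate 5. So r4c5=5.
Step 34. [r9c2∈{9}] r9c2's peers cover all but 9 ⇒ r9c2=9.
Step 35. [r4c6∈{1}] r4c6 is down to just 1 ⇒ r4c6=1.
Step 36. [r7c7∈{4}] nothing but 4 survives at r7c7, so r7c7=4.
Step 37. [r5c9∈{1}] r5c9 is down to just 1, so r5c9=1.
Step 38. [r5c4∈{3}] r5c4 is down to just 3 ⇒ r5c4=3.
Step 39. [r7c6∈{2}] only 2 remains possible at r7c6, so r7c6=2.

Answer: 5 1 7 8 3 6 2 9 4 / 9 3 6 2 7 4 1 5 8 / 8 2 4 9 1 5 3 6 7 / 2 8 3 4 5 1 9 7 6 / 6 7 9 3 2 8 5 4 1 / 1 4 5 7 6 9 8 3 2 / 7 5 1 6 9 2 4 8 3 / 4 6 2 5 8 3 7 1 9 / 3 9 8 1 4 7 6 2 5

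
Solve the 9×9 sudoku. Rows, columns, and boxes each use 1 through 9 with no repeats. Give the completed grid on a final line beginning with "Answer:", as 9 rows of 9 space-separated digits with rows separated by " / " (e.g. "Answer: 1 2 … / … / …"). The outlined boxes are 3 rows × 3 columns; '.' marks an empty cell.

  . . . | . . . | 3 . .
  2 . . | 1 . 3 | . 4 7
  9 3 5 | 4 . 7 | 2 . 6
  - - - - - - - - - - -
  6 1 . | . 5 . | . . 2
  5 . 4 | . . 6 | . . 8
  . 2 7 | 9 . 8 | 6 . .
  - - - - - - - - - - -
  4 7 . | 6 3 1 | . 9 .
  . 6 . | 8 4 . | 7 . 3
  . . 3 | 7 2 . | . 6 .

Step 1. [r2c2∈{8}] r2c2 has the single candidate 8. So r2c2=8.
Step 2. [r7c9∈{5}] r7c9 is down to just 5, so r7c9=5.
Step 3. [r3c8∈{1,8}] r3c8 is the only open cell in row 3 admitting 1. So r3c8=1.
Step 4. [r9c1∈{1,8}] in col 1, 8 fits only at r9c1. So r9c1=8.
Step 5. [r1c4∈{2,5}] in col 4, 5 fits only at r1c4. So r1c4=5.
Step 6. [r5c2∈{9}] nothing but 9 survives at r5c2. So r5c2=9.
Step 7. [r8c3∈{1,2,9}] 9 has one home in col 3: r8c3, so r8c3=9.
Step 8. [r5c7∈{1}] only 1 remains possible at r5c7, so r5c7=1.
Step 9. [r1c9∈{9}] r1c9 is down to just 9, so r1c9=9.
Step 10. [r4c4∈{3}] r4c4's peers cover all but 3 ⇒ r4c4=3.
Step 11. [r5c8∈{3,7}] across row 5, 3 lands solely at r5c8. So r5c8=3.
Step 12. [r9c7∈{4}] r9c7 is down to just 4, so r9c7=4.
Step 13. [r1c3∈{1,6}] across col 3, 1 lands solely at r1c3, so r1c3=1.
Step 14. [r1c5∈{6,8}] row 1 places 6 nowhere but r1c5, so r1c5=6.
Step 15. [r9c2∈{5}] only 5 remains possible at r9c2 ⇒ r9c2=5.
Step 16. [r7c3∈{2}] only 2 remains possible at r7c3 ⇒ r7c3=2.
Step 17. [r9c9∈{1}] r9c9 has the single candidate 1. So r9c9=1.
Step 18. [r1c1∈{7}] only 7 remains possible at r1c1. So r1c1=7.
Step 19. [r4c3∈{8}] r4c3's peers cover all but 8. So r4c3=8.
Step 20. [r4c6∈{4}] r4c6 is down to just 4 ⇒ r4c6=4.
Step 21. [r2c3∈{6}] r2c3's peers cover all but 6 ⇒ r2c3=6.
Step 22. [r8c1∈{1}] r8c1's peers cover all but 1 ⇒ r8c1=1.
Step 23. [r8c6∈{5}] r8c6 is down to just 5, so r8c6=5.
Step 24. [r1c6∈{2}] nothing but 2 survives at r1c6 ⇒ r1c6=2.
Step 25. [r4c7∈{9}] r4c7's peers cover all but 9 ⇒ r4c7=9.
Step 26. [r6c1∈{3}] r6c1 is down to just 3, so r6c1=3.
Step 27. [r7c7∈{8}] r7c7's peers cover all but 8. So r7c7=8.
Step 28. [r2c7∈{5}] r2c7 has the single candidate 5. So r2c7=5.
Step 29. [r9c6∈{9}] nothing but 9 survives at r9c6, so r9c6=9.
Step 30. [r6c9∈{4}] r6c9's peers cover all but 4. So r6c9=4.
Step 31. [r8c8∈{2}] only 2 remains possible at r8c8, so r8c8=2.
Step 32. [r5c4∈{2}] r5c4 has the single candidate 2 ⇒ r5c4=2.
Step 33. [r1c8∈{8}] r1c8 has the single candidate 8, so r1c8=8.
Step 34. [r1c2∈{4}] only 4 remains possible at r1c2 ⇒ r1c2=4.
Step 35. [r5c5∈{7}] nothing but 7 survives at r5c5 ⇒ r5c5=7.
Step 36. [r2c5∈{9}] r2c5's peers cover all but 9, so r2c5=9.
Step 37. [r4c8∈{7}] only 7 remains possible at r4c8 ⇒ r4c8=7.
Step 38. [r6c8∈{5}] only 5 remains possible at r6c8. So r6c8=5.
Step 39. [r6c5∈{1}] only 1 remains possible at r6c5. So r6c5=1.
Step 40. [r3c5∈{8}] r3c5 is down to just 8. So r3c5=8.

Answer: 7 4 1 5 6 2 3 8 9 / 2 8 6 1 9 3 5 4 7 / 9 3 5 4 8 7 2 1 6 / 6 1 8 3 5 4 9 7 2 / 5 9 4 2 7 6 1 3 8 / 3 2 7 9 1 8 6 5 4 / 4 7 2 6 3 1 8 9 5 / 1 6 9 8 4 5 7 2 3 / 8 5 3 7 2 9 4 6 1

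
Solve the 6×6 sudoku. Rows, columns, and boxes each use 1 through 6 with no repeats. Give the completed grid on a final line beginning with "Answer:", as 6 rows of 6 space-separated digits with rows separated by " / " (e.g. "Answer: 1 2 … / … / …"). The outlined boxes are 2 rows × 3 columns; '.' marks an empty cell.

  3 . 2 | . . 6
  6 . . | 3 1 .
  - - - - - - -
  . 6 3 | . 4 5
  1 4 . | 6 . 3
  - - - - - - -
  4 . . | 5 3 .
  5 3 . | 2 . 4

Step 1. [r6c3∈{1,6}] row 6 places 1 nowhere but r6c3 ⇒ r6c3=1.
Step 2. [r2c2∈{5}] nothing but 5 survives at r2c2 ⇒ r2c2=5.
Step 3. [r1c5∈{5}] only 5 remains possible at r1c5 ⇒ r1c5=5.
Step 4. [r1c4∈{4}] nothing but 4 survives at r1c4, so r1c4=4.
Step 5. [r2c3∈{4}] nothing but 4 survives at r2c3. So r2c3=4.
Step 6. [r4c3∈{5}] r4c3's peers cover all but 5 ⇒ r4c3=5.
Step 7. [r5c6∈{1}] r5c6's peers cover all but 1, so r5c6=1.
Step 8. [r5c3∈{6}] r5c3 is down to just 6, so r5c3=6.
Step 9. [r1c2∈{1}] only 1 remains possible at r1c2 ⇒ r1c2=1.
Step 10. [r3c4∈{1}] nothing but 1 survives at r3c4. So r3c4=1.
Step 11. [r2c6∈{2}] r2c6's peers cover all but 2. So r2c6=2.
Step 12. [r5c2∈{2}] nothing but 2 survives at r5c2 ⇒ r5c2=2.
Step 13. [r4c5∈{2}] only 2 remains possible at r4c5, so r4c5=2.
Step 14. [r3c1∈{2}] nothing but 2 survives at r3c1. So r3c1=2.
Step 15. [r6c5∈{6}] only 6 remains possible at r6c5. So r6c5=6.

Answer: 3 1 2 4 5 6 / 6 5 4 3 1 2 / 2 6 3 1 4 5 / 1 4 5 6 2 3 / 4 2 6 5 3 1 / 5 3 1 2 6 4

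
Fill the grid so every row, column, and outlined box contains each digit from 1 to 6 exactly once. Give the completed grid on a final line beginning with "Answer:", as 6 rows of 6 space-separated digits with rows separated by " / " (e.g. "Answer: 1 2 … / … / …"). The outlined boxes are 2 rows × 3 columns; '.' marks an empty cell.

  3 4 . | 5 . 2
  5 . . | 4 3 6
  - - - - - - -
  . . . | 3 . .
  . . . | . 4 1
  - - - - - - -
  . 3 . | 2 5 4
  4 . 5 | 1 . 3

Step 1. [r1c3∈{1,6}] in row 1, 6 fits only at r1c3. So r1c3=6.
Step 2. [r6c2∈{2,6}] 2 has one home in row 6: r6c2. So r6c2=2.
Step 3. [r2c3∈{1,2}] r2c3 is the only open cell in row 2 admitting 2 ⇒ r2c3=2.
Step 4. [r4c4∈{6}] nothing but 6 survives at r4c4 ⇒ r4c4=6.
Step 5. [r3c2∈{1,5,6}] in col 2, 6 fits only at r3c2 ⇒ r3c2=6.
Step 6. [r5c3∈{1}] only 1 remains possible at r5c3, so r5c3=1.
Step 7. [r4c1∈{2}] r4c1's peers cover all but 2. So r4c1=2.
Step 8. [r4c2∈{5}] r4c2 is down to just 5 ⇒ r4c2=5.
Step 9. [r3c1∈{1}] only 1 remains possible at r3c1, so r3c1=1.
Step 10. [r5c1∈{6}] r5c1 has the single candidate 6 ⇒ r5c1=6.
Step 11. [r1c5∈{1}] r1c5 has the single candidate 1 ⇒ r1c5=1.
Step 12. [r4c3∈{3}] r4c3 has the single candidate 3 ⇒ r4c3=3.
Step 13. [r3c5∈{2}] nothing but 2 survives at r3c5, so r3c5=2.
Step 14. [r3c6∈{5}] only 5 remains possible at r3c6. So r3c6=5.
Step 15. [r2c2∈{1}] only 1 remains possible at r2c2. So r2c2=1.
Step 16. [r6c5∈{6}] only 6 remains possible at r6c5 ⇒ r6c5=6.
Step 17. [r3c3∈{4}] r3c3 is down to just 4. So r3c3=4.

Answer: 3 4 6 5 1 2 / 5 1 2 4 3 6 / 1 6 4 3 2 5 / 2 5 3 6 4 1 / 6 3 1 2 5 4 / 4 2 5 1 6 3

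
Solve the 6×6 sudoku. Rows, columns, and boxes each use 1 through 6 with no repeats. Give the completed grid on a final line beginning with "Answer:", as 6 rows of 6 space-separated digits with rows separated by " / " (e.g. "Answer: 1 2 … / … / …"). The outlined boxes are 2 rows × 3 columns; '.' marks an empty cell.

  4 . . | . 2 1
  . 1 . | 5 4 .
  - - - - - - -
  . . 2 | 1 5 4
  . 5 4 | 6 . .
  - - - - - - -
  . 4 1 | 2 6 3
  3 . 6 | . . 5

Step 1. [r1c2∈{3,6}] 6 has one home in row 1: r1c2, so r1c2=6.
Step 2. [r1c4∈{3}] only 3 remains possible at r1c4 ⇒ r1c4=3.
Step 3. [r5c1∈{5}] only 5 remains possible at r5c1 ⇒ r5c1=5.
Step 4. [r4c5∈{3}] r4c5's peers cover all but 3 ⇒ r4c5=3.
Step 5. [r2c6∈{6}] r2c6 is down to just 6. So r2c6=6.
Step 6. [r4c6∈{2}] r4c6 has the single candidate 2 ⇒ r4c6=2.
Step 7. [r4c1∈{1}] r4c1's peers cover all but 1 ⇒ r4c1=1.
Step 8. [r3c1∈{6}] r3c1's peers cover all but 6 ⇒ r3c1=6.
Step 9. [r6c5∈{1}] r6c5 has the single candidate 1, so r6c5=1.
Step 10. [r6c4∈{4}] r6c4 is down to just 4, so r6c4=4.
Step 11. [r2c3∈{3}] nothing but 3 survives at r2c3. So r2c3=3.
Step 12. [r2c1∈{2}] only 2 remains possible at r2c1. So r2c1=2.
Step 13. [r1c3∈{5}] nothing but 5 survives at r1c3. So r1c3=5.
Step 14. [r6c2∈{2}] r6c2 has the single candidate 2, so r6c2=2.
Step 15. [r3c2∈{3}] r3c2 has the single candidate 3. So r3c2=3.

Answer: 4 6 5 3 2 1 / 2 1 3 5 4 6 / 6 3 2 1 5 4 / 1 5 4 6 3 2 / 5 4 1 2 6 3 / 3 2 6 4 1 5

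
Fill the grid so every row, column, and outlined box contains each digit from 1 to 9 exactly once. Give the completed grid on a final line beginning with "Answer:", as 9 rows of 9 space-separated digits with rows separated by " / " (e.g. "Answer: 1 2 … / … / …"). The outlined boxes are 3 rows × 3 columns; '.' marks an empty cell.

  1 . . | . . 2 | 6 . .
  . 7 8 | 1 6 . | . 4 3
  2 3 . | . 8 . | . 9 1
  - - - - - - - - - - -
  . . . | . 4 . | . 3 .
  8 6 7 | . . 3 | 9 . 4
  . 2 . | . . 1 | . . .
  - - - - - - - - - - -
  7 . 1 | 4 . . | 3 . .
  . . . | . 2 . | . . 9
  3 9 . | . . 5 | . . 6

Step 1. [r5c5∈{5}] only 5 remains possible at r5c5 ⇒ r5c5=5.
Step 2. [r2c6∈{9}] r2c6 is down to just 9 ⇒ r2c6=9.
Step 3. [r2c1∈{5}] only 5 remains possible at r2c1. So r2c1=5.
Step 4. [r6c8∈{5,6,7,8}] in col 8, 6 fits only at r6c8, so r6c8=6.
Step 5. [r7c6∈{6,8}] across row 7, 6 lands solely at r7c6, so r7c6=6.
Step 6. [r5c8∈{1,2}] row 5 places 1 nowhere but r5c8. So r5c8=1.
Step 7. [r8c7∈{1,4,5,7,8}] across row 8, 1 lands solely at r8c7 ⇒ r8c7=1.
Step 8. [r9c7∈{2,4,7,8}] 4 has one home in col 7: r9c7. So r9c7=4.
Step 9. [r4c1∈{9}] r4c1 is down to just 9, so r4c1=9.
Step 10. [r4c3∈{5}] r4c3 has the single candidate 5. So r4c3=5.
Step 11. [r8c4∈{3,7,8}] row 8 places 3 nowhere but r8c4. So r8c4=3.
Step 12. [r6c4∈{7,8,9}] r6c4 is the only open cell in col 4 admitting 9 ⇒ r6c4=9.
Step 13. [r6c5∈{7}] only 7 remains possible at r6c5 ⇒ r6c5=7.
Step 14. [r4c6∈{8}] only 8 remains possible at r4c6. So r4c6=8.
Step 15. [r8c6∈{7}] only 7 remains possible at r8c6 ⇒ r8c6=7.
Step 16. [r9c8∈{2,7,8}] in row 9, 7 fits only at r9c8 ⇒ r9c8=7.
Step 17. [r1c2∈{4}] nothing but 4 survives at r1c2 ⇒ r1c2=4.
Step 18. [r7c8∈{2,5,8}] col 8 places 2 nowhere but r7c8. So r7c8=2.
Step 19. [r4c9∈{2,7}] r4c9 is the only open cell in col 9 admitting 2. So r4c9=2.
Step 20. [r1c9∈{5,7,8}] across col 9, 7 lands solely at r1c9, so r1c9=7.
Step 21. [r3c7∈{5}] r3c7's peers cover all but 5. So r3c7=5.
Step 22. [r8c8∈{5,8}] col 8 places 5 nowhere but r8c8. So r8c8=5.
Step 23. [r7c9∈{8}] r7c9's peers cover all but 8 ⇒ r7c9=8.
Step 24. [r6c1∈{4}] nothing but 4 survives at r6c1, so r6c1=4.
Step 25. [r8c1∈{6}] r8c1 has the single candidate 6, so r8c1=6.
Step 26. [r1c5∈{3}] nothing but 3 survives at r1c5, so r1c5=3.
Step 27. [r3c6∈{4}] r3c6's peers cover all but 4, so r3c6=4.
Step 28. [r9c3∈{2}] nothing but 2 survives at r9c3, so r9c3=2.
Step 29. [r6c3∈{3}] nothing but 3 survives at r6c3, so r6c3=3.
Step 30. [r8c2∈{8}] r8c2 has the single candidate 8, so r8c2=8.
Step 31. [r1c4∈{5}] nothing but 5 survives at r1c4, so r1c4=5.
Step 32. [r5c4∈{2}] r5c4 has the single candidate 2 ⇒ r5c4=2.
Step 33. [r6c9∈{5}] only 5 remains possible at r6c9, so r6c9=5.
Step 34. [r3c4∈{7}] r3c4 is down to just 7, so r3c4=7.
Step 35. [r6c7∈{8}] r6c7 is down to just 8 ⇒ r6c7=8.
Step 36. [r7c2∈{5}] nothing but 5 survives at r7c2. So r7c2=5.
Step 37. [r1c8∈{8}] r1c8's peers cover all but 8. So r1c8=8.
Step 38. [r4c4∈{6}] only 6 remains possible at r4c4, so r4c4=6.
Step 39. [r4c2∈{1}] nothing but 1 survives at r4c2. So r4c2=1.
Step 40. [r2c7∈{2}] r2c7's peers cover all but 2 ⇒ r2c7=2.
Step 41. [r7c5∈{9}] only 9 remains possible at r7c5. So r7c5=9.
Step 42. [r8c3∈{4}] r8c3 is down to just 4 ⇒ r8c3=4.
Step 43. [r9c5∈{1}] r9c5's peers cover all but 1, so r9c5=1.
Step 44. [r4c7∈{7}] only 7 remains possible at r4c7, so r4c7=7.
Step 45. [r3c3∈{6}] nothing but 6 survives at r3c3 ⇒ r3c3=6.
Step 46. [r1c3∈{9}] r1c3 is down to just 9. So r1c3=9.
Step 47. [r9c4∈{8}] nothing but 8 survives at r9c4. So r9c4=8.

Answer: 1 4 9 5 3 2 6 8 7 / 5 7 8 1 6 9 2 4 3 / 2 3 6 7 8 4 5 9 1 / 9 1 5 6 4 8 7 3 2 / 8 6 7 2 5 3 9 1 4 / 4 2 3 9 7 1 8 6 5 / 7 5 1 4 9 6 3 2 8 / 6 8 4 3 2 7 1 5 9 / 3 9 2 8 1 5 4 7 6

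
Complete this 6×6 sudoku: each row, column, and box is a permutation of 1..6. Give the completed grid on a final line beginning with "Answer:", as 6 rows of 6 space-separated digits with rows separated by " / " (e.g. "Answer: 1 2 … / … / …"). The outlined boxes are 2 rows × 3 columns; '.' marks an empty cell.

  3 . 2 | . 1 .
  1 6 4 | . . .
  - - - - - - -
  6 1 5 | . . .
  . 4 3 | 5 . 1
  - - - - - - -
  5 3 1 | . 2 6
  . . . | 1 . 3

Step 1. [r5c4∈{4}] nothing but 4 survives at r5c4. So r5c4=4.
Step 2. [r3c5∈{3,4}] across col 5, 4 lands solely at r3c5. So r3c5=4.
Step 3. [r3c4∈{2,3}] r3c4 is the only open cell in row 3 admitting 3. So r3c4=3.
Step 4. [r2c5∈{3,5}] in row 2, 3 fits only at r2c5, so r2c5=3.
Step 5. [r2c6∈{2,5}] across row 2, 5 lands solely at r2c6. So r2c6=5.
Step 6. [r4c1∈{2}] only 2 remains possible at r4c1, so r4c1=2.
Step 7. [r1c6∈{4}] r1c6 is down to just 4, so r1c6=4.
Step 8. [r6c1∈{4}] nothing but 4 survives at r6c1. So r6c1=4.
Step 9. [r6c3∈{6}] nothing but 6 survives at r6c3 ⇒ r6c3=6.
Step 10. [r2c4∈{2}] nothing but 2 survives at r2c4, so r2c4=2.
Step 11. [r4c5∈{6}] r4c5's peers cover all but 6. So r4c5=6.
Step 12. [r1c4∈{6}] only 6 remains possible at r1c4, so r1c4=6.
Step 13. [r3c6∈{2}] r3c6 has the single candidate 2, so r3c6=2.
Step 14. [r6c2∈{2}] nothing but 2 survives at r6c2. So r6c2=2.
Step 15. [r1c2∈{5}] nothing but 5 survives at r1c2. So r1c2=5.
Step 16. [r6c5∈{5}] nothing but 5 survives at r6c5. So r6c5=5.

Answer: 3 5 2 6 1 4 / 1 6 4 2 3 5 / 6 1 5 3 4 2 / 2 4 3 5 6 1 / 5 3 1 4 2 6 / 4 2 6 1 5 3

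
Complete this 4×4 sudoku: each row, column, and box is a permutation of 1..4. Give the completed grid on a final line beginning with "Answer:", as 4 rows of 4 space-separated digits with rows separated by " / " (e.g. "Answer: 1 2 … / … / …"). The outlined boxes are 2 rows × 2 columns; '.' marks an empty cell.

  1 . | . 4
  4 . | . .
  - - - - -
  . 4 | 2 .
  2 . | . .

Step 1. [r3c4∈{1,3}] in row 3, 1 fits only at r3c4, so r3c4=1.
Step 2. [r1c3∈{3}] r1c3's peers cover all but 3. So r1c3=3.
Step 3. [r2c2∈{2,3}] row 2 places 3 nowhere but r2c2. So r2c2=3.
Step 4. [r4c3∈{4}] r4c3 has the single candidate 4, so r4c3=4.
Step 5. [r3c1∈{3}] nothing but 3 survives at r3c1. So r3c1=3.
Step 6. [r2c3∈{1}] only 1 remains possible at r2c3 ⇒ r2c3=1.
Step 7. [r2c4∈{2}] r2c4's peers cover all but 2. So r2c4=2.
Step 8. [r1c2∈{2}] nothing but 2 survives at r1c2 ⇒ r1c2=2.
Step 9. [r4c4∈{3}] r4c4's peers cover all but 3, so r4c4=3.
Step 10. [r4c2∈{1}] r4c2 has the single candidate 1 ⇒ r4c2=1.

Answer: 1 2 3 4 / 4 3 1 2 / 3 4 2 1 / 2 1 4 3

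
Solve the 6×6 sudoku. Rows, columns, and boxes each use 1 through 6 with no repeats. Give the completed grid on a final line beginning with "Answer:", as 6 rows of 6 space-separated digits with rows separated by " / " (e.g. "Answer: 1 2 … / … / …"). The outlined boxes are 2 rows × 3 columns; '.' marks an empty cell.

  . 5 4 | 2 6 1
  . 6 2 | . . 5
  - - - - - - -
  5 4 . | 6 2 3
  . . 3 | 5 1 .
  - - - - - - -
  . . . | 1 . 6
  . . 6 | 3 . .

Step 1. [r6c6∈{2,4}] in col 6, 2 fits only at r6c6. So r6c6=2.
Step 2. [r6c5∈{4,5}] 5 has one home in row 6: r6c5 ⇒ r6c5=5.
Step 3. [r5c5∈{4}] r5c5's peers cover all but 4. So r5c5=4.
Step 4. [r2c1∈{1,3}] across row 2, 1 lands solely at r2c1, so r2c1=1.
Step 5. [r5c2∈{2,3}] across col 2, 3 lands solely at r5c2. So r5c2=3.
Step 6. [r5c1∈{2}] r5c1 has the single candidate 2, so r5c1=2.
Step 7. [r4c2∈{2}] only 2 remains possible at r4c2 ⇒ r4c2=2.
Step 8. [r1c1∈{3}] nothing but 3 survives at r1c1 ⇒ r1c1=3.
Step 9. [r2c4∈{4}] r2c4 has the single candidate 4 ⇒ r2c4=4.
Step 10. [r5c3∈{5}] only 5 remains possible at r5c3, so r5c3=5.
Step 11. [r6c2∈{1}] r6c2 is down to just 1. So r6c2=1.
Step 12. [r4c6∈{4}] only 4 remains possible at r4c6 ⇒ r4c6=4.
Step 13. [r4c1∈{6}] r4c1's peers cover all but 6, so r4c1=6.
Step 14. [r2c5∈{3}] r2c5 is down to just 3 ⇒ r2c5=3.
Step 15. [r6c1∈{4}] r6c1's peers cover all but 4 ⇒ r6c1=4.
Step 16. [r3c3∈{1}] nothing but 1 survives at r3c3 ⇒ r3c3=1.

Answer: 3 5 4 2 6 1 / 1 6 2 4 3 5 / 5 4 1 6 2 3 / 6 2 3 5 1 4 / 2 3 5 1 4 6 / 4 1 6 3 5 2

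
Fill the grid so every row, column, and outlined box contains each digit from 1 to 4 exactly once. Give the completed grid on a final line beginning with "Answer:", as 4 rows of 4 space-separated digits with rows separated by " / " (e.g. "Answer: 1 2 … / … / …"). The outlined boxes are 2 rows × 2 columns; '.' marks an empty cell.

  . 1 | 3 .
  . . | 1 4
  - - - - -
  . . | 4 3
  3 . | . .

Step 1. [r3c2∈{2}] r3c2 has the single candidate 2. So r3c2=2.
Step 2. [r1c4∈{2}] only 2 remains possible at r1c4, so r1c4=2.
Step 3. [r2c2∈{3}] r2c2 is down to just 3 ⇒ r2c2=3.
Step 4. [r1c1∈{4}] r1c1 has the single candidate 4, so r1c1=4.
Step 5. [r3c1∈{1}] r3c1 is down to just 1. So r3c1=1.
Step 6. [r4c3∈{2}] r4c3 has the single candidate 2. So r4c3=2.
Step 7. [r4c2∈{4}] nothing but 4 survives at r4c2. So r4c2=4.
Step 8. [r2c1∈{2}] r2c1 has the single candidate 2 ⇒ r2c1=2.
Step 9. [r4c4∈{1}] r4c4 has the single candidate 1 ⇒ r4c4=1.

Answer: 4 1 3 2 / 2 3 1 4 / 1 2 4 3 / 3 4 2 1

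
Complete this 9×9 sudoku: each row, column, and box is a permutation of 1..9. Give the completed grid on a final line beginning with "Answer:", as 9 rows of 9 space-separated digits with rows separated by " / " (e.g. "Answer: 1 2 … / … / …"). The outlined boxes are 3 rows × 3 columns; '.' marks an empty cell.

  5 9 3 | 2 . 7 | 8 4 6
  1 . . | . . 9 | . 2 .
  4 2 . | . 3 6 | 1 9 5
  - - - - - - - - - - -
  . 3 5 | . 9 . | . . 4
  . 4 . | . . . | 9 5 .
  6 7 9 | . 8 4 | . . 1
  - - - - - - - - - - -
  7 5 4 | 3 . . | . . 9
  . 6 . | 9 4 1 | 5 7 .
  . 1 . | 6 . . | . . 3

Step 1. [r4c6∈{2}] r4c6's peers cover all but 2, so r4c6=2.
Step 2. [r9c8∈{8}] r9c8's peers cover all but 8 ⇒ r9c8=8.
Step 3. [r9c3∈{2}] nothing but 2 survives at r9c3. So r9c3=2.
Step 4. [r8c3∈{8}] r8c3's peers cover all but 8 ⇒ r8c3=8.
Step 5. [r5c9∈{2,7,8}] r5c9 is the only open cell in col 9 admitting 8, so r5c9=8.
Step 6. [r4c4∈{1,7}] 1 has one home in row 4: r4c4. So r4c4=1.
Step 7. [r4c7∈{6,7}] 7 has one home in row 4: r4c7. So r4c7=7.
Step 8. [r2c5∈{5}] r2c5 has the single candidate 5. So r2c5=5.
Step 9. [r7c7∈{2,6}] in col 7, 6 fits only at r7c7. So r7c7=6.
Step 10. [r2c7∈{3}] r2c7 has the single candidate 3, so r2c7=3.
Step 11. [r2c9∈{7}] r2c9 has the single candidate 7, so r2c9=7.
Step 12. [r9c5∈{7}] r9c5 is down to just 7, so r9c5=7.
Step 13. [r2c2∈{8}] only 8 remains possible at r2c2. So r2c2=8.
Step 14. [r9c1∈{9}] r9c1 is down to just 9. So r9c1=9.
Step 15. [r5c5∈{6}] only 6 remains possible at r5c5. So r5c5=6.
Step 16. [r2c3∈{6}] r2c3 is down to just 6 ⇒ r2c3=6.
Step 17. [r1c5∈{1}] r1c5's peers cover all but 1. So r1c5=1.
Step 18. [r6c4∈{5}] r6c4's peers cover all but 5, so r6c4=5.
Step 19. [r9c7∈{4}] nothing but 4 survives at r9c7 ⇒ r9c7=4.
Step 20. [r7c6∈{8}] r7c6 has the single candidate 8 ⇒ r7c6=8.
Step 21. [r5c3∈{1}] r5c3 has the single candidate 1, so r5c3=1.
Step 22. [r2c4∈{4}] r2c4 is down to just 4, so r2c4=4.
Step 23. [r9c6∈{5}] only 5 remains possible at r9c6 ⇒ r9c6=5.
Step 24. [r5c1∈{2}] only 2 remains possible at r5c1, so r5c1=2.
Step 25. [r6c7∈{2}] r6c7's peers cover all but 2 ⇒ r6c7=2.
Step 26. [r5c4∈{7}] r5c4 is down to just 7. So r5c4=7.
Step 27. [r3c4∈{8}] r3c4's peers cover all but 8 ⇒ r3c4=8.
Step 28. [r4c8∈{6}] r4c8 is down to just 6. So r4c8=6.
Step 29. [r7c8∈{1}] r7c8 has the single candidate 1, so r7c8=1.
Step 30. [r8c9∈{2}] only 2 remains possible at r8c9 ⇒ r8c9=2.
Step 31. [r3c3∈{7}] nothing but 7 survives at r3c3, so r3c3=7.
Step 32. [r7c5∈{2}] only 2 remains possible at r7c5. So r7c5=2.
Step 33. [r8c1∈{3}] r8c1 is down to just 3. So r8c1=3.
Step 34. [r5c6∈{3}] r5c6's peers cover all but 3 ⇒ r5c6=3.
Step 35. [r4c1∈{8}] r4c1 has the single candidate 8, so r4c1=8.
Step 36. [r6c8∈{3}] nothing but 3 survives at r6c8, so r6c8=3.

Answer: 5 9 3 2 1 7 8 4 6 / 1 8 6 4 5 9 3 2 7 / 4 2 7 8 3 6 1 9 5 / 8 3 5 1 9 2 7 6 4 / 2 4 1 7 6 3 9 5 8 / 6 7 9 5 8 4 2 3 1 / 7 5 4 3 2 8 6 1 9 / 3 6 8 9 4 1 5 7 2 / 9 1 2 6 7 5 4 8 3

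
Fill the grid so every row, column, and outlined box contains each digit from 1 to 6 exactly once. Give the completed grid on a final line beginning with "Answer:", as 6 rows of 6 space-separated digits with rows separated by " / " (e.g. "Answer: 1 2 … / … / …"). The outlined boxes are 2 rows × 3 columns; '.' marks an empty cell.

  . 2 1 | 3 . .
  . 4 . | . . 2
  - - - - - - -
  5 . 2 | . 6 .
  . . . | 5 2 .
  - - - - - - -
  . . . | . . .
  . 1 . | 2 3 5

Step 1. [r1c1∈{6}] r1c1's peers cover all but 6, so r1c1=6.
Step 2. [r3c2∈{3}] nothing but 3 survives at r3c2. So r3c2=3.
Step 3. [r5c6∈{1,4,6}] 6 has one home in col 6: r5c6. So r5c6=6.
Step 4. [r6c1∈{4}] r6c1's peers cover all but 4, so r6c1=4.
Step 5. [r1c6∈{4}] r1c6 has the single candidate 4 ⇒ r1c6=4.
Step 6. [r2c3∈{3,5}] box 1 places 5 nowhere but r2c3, so r2c3=5.
Step 7. [r5c5∈{1,4}] in col 5, 4 fits only at r5c5, so r5c5=4.
Step 8. [r3c6∈{1}] nothing but 1 survives at r3c6, so r3c6=1.
Step 9. [r4c2∈{6}] only 6 remains possible at r4c2. So r4c2=6.
Step 10. [r5c3∈{3}] r5c3's peers cover all but 3. So r5c3=3.
Step 11. [r2c4∈{1,6}] r2c4 is the only open cell in row 2 admitting 6 ⇒ r2c4=6.
Step 12. [r2c5∈{1}] only 1 remains possible at r2c5, so r2c5=1.
Step 13. [r4c3∈{4}] only 4 remains possible at r4c3. So r4c3=4.
Step 14. [r4c1∈{1}] only 1 remains possible at r4c1, so r4c1=1.
Step 15. [r5c4∈{1}] r5c4 has the single candidate 1. So r5c4=1.
Step 16. [r6c3∈{6}] r6c3 has the single candidate 6, so r6c3=6.
Step 17. [r5c2∈{5}] only 5 remains possible at r5c2 ⇒ r5c2=5.
Step 18. [r4c6∈{3}] r4c6 has the single candidate 3, so r4c6=3.
Step 19. [r3c4∈{4}] only 4 remains possible at r3c4. So r3c4=4.
Step 20. [r2c1∈{3}] r2c1 is down to just 3. So r2c1=3.
Step 21. [r1c5∈{5}] r1c5 is down to just 5, so r1c5=5.
Step 22. [r5c1∈{2}] r5c1 is down to just 2 ⇒ r5c1=2.

Answer: 6 2 1 3 5 4 / 3 4 5 6 1 2 / 5 3 2 4 6 1 / 1 6 4 5 2 3 / 2 5 3 1 4 6 / 4 1 6 2 3 5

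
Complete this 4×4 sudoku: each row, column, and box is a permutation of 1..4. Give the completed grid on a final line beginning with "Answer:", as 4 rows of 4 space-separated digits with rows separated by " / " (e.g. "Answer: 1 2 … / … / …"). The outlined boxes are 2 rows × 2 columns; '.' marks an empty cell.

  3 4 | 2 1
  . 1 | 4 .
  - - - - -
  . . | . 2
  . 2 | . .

Step 1. [r3c1∈{1,4}] r3c1 is the only open cell in row 3 admitting 4 ⇒ r3c1=4.
Step 2. [r3c3∈{1,3}] 1 has one home in row 3: r3c3. So r3c3=1.
Step 3. [r4c3∈{3}] nothing but 3 survives at r4c3 ⇒ r4c3=3.
Step 4. [r4c4∈{4}] only 4 remains possible at r4c4 ⇒ r4c4=4.
Step 5. [r4c1∈{1}] only 1 remains possible at r4c1. So r4c1=1.
Step 6. [r3c2∈{3}] only 3 remains possible at r3c2 ⇒ r3c2=3.
Step 7. [r2c1∈{2}] r2c1's peers cover all but 2 ⇒ r2c1=2.
Step 8. [r2c4∈{3}] r2c4 is down to just 3, so r2c4=3.

Answer: 3 4 2 1 / 2 1 4 3 / 4 3 1 2 / 1 2 3 4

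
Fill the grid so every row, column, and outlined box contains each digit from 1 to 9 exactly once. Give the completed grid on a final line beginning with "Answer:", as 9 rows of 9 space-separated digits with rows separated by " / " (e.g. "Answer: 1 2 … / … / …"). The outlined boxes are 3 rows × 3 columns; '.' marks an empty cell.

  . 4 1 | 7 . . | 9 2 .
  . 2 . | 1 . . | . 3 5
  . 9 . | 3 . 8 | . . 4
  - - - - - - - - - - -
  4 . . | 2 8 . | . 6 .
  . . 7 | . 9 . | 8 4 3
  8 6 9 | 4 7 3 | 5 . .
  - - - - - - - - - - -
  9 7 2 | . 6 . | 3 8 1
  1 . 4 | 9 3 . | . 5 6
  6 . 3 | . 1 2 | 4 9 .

Step 1. [r4c3∈{5}] only 5 remains possible at r4c3, so r4c3=5.
Step 2. [r3c8∈{1,7}] in col 8, 7 fits only at r3c8, so r3c8=7.
Step 3. [r1c6∈{5,6}] row 1 places 6 nowhere but r1c6. So r1c6=6.
Step 4. [r4c6∈{1}] nothing but 1 survives at r4c6, so r4c6=1.
Step 5. [r7c4∈{5}] r7c4's peers cover all but 5. So r7c4=5.
Step 6. [r9c9∈{7}] r9c9 is down to just 7, so r9c9=7.
Step 7. [r3c1∈{5}] nothing but 5 survives at r3c1 ⇒ r3c1=5.
Step 8. [r3c3∈{6}] only 6 remains possible at r3c3. So r3c3=6.
Step 9. [r9c4∈{8}] r9c4 has the single candidate 8, so r9c4=8.
Step 10. [r2c5∈{4}] r2c5 is down to just 4, so r2c5=4.
Step 11. [r4c2∈{3}] nothing but 3 survives at r4c2. So r4c2=3.
Step 12. [r9c2∈{5}] nothing but 5 survives at r9c2, so r9c2=5.
Step 13. [r1c9∈{8}] r1c9 is down to just 8. So r1c9=8.
Step 14. [r8c2∈{8}] r8c2's peers cover all but 8 ⇒ r8c2=8.
Step 15. [r5c6∈{5}] r5c6's peers cover all but 5. So r5c6=5.
Step 16. [r8c6∈{7}] only 7 remains possible at r8c6. So r8c6=7.
Step 17. [r3c7∈{1}] r3c7 is down to just 1 ⇒ r3c7=1.
Step 18. [r4c9∈{9}] only 9 remains possible at r4c9 ⇒ r4c9=9.
Step 19. [r4c7∈{7}] r4c7's peers cover all but 7, so r4c7=7.
Step 20. [r5c4∈{6}] nothing but 6 survives at r5c4. So r5c4=6.
Step 21. [r5c2∈{1}] r5c2 has the single candidate 1. So r5c2=1.
Step 22. [r6c8∈{1}] r6c8's peers cover all but 1, so r6c8=1.
Step 23. [r2c6∈{9}] only 9 remains possible at r2c6. So r2c6=9.
Step 24. [r2c1∈{7}] only 7 remains possible at r2c1 ⇒ r2c1=7.
Step 25. [r6c9∈{2}] nothing but 2 survives at r6c9. So r6c9=2.
Step 26. [r1c5∈{5}] r1c5 is down to just 5 ⇒ r1c5=5.
Step 27. [r8c7∈{2}] r8c7 has the single candidate 2, so r8c7=2.
Step 28. [r5c1∈{2}] nothing but 2 survives at r5c1 ⇒ r5c1=2.
Step 29. [r1c1∈{3}] r1c1's peers cover all but 3. So r1c1=3.
Step 30. [r7c6∈{4}] r7c6 is down to just 4, so r7c6=4.
Step 31. [r2c3∈{8}] r2c3's peers cover all but 8, so r2c3=8.
Step 32. [r2c7∈{6}] r2c7's peers cover all but 6 ⇒ r2c7=6.
Step 33. [r3c5∈{2}] r3c5 is down to just 2, so r3c5=2.

Answer: 3 4 1 7 5 6 9 2 8 / 7 2 8 1 4 9 6 3 5 / 5 9 6 3 2 8 1 7 4 / 4 3 5 2 8 1 7 6 9 / 2 1 7 6 9 5 8 4 3 / 8 6 9 4 7 3 5 1 2 / 9 7 2 5 6 4 3 8 1 / 1 8 4 9 3 7 2 5 6 / 6 5 3 8 1 2 4 9 7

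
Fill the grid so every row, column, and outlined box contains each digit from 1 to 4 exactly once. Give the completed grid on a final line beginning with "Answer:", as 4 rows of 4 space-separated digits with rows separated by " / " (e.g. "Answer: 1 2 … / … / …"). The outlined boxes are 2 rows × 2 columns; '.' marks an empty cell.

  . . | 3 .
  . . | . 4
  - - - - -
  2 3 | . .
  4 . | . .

Step 1. [r1c1∈{1}] r1c1 is down to just 1, so r1c1=1.
Step 2. [r1c4∈{2}] r1c4 is down to just 2, so r1c4=2.
Step 3. [r3c4∈{1}] r3c4 has the single candidate 1. So r3c4=1.
Step 4. [r4c3∈{2}] only 2 remains possible at r4c3. So r4c3=2.
Step 5. [r3c3∈{4}] r3c3 is down to just 4 ⇒ r3c3=4.
Step 6. [r2c2∈{2}] r2c2's peers cover all but 2. So r2c2=2.
Step 7. [r2c1∈{3}] r2c1 has the single candidate 3, so r2c1=3.
Step 8. [r4c2∈{1}] r4c2 is down to just 1, so r4c2=1.
Step 9. [r2c3∈{1}] r2c3 has the single candidate 1 ⇒ r2c3=1.
Step 10. [r1c2∈{4}] only 4 remains possible at r1c2 ⇒ r1c2=4.
Step 11. [r4c4∈{3}] only 3 remains possible at r4c4. So r4c4=3.

Answer: 1 4 3 2 / 3 2 1 4 / 2 3 4 1 / 4 1 2 3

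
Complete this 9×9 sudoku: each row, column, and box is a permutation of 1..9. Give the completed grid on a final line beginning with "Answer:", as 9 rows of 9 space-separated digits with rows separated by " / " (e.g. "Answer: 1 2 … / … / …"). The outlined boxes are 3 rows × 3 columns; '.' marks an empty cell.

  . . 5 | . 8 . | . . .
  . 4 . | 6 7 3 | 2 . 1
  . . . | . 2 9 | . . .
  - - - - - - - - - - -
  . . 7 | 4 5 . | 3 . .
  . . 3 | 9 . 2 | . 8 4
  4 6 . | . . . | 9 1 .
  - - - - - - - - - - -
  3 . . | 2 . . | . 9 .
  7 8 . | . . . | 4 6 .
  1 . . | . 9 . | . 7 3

Step 1. [r3c4∈{1,5}] 5 has one home in box 2: r3c4, so r3c4=5.
Step 2. [r7c6∈{1,4,5,6,7,8}] in row 7, 7 fits only at r7c6 ⇒ r7c6=7.
Step 3. [r5c7∈{5,6,7}] r5c7 is the only open cell in row 5 admitting 7 ⇒ r5c7=7.
Step 4. [r3c3∈{1,6,8}] col 3 places 1 nowhere but r3c3, so r3c3=1.
Step 5. [r8c9∈{2,5}] r8c9 is the only open cell in box 9 admitting 2, so r8c9=2.
Step 6. [r6c3∈{2,8}] r6c3 is the only open cell in row 6 admitting 2, so r6c3=2.
Step 7. [r7c5∈{1,4,6}] 4 has one home in col 5: r7c5. So r7c5=4.
Step 8. [r9c6∈{5,6,8}] across box 8, 6 lands solely at r9c6 ⇒ r9c6=6.
Step 9. [r4c1∈{8,9}] r4c1 is the only open cell in box 4 admitting 8. So r4c1=8.
Step 10. [r1c7∈{6}] r1c7 has the single candidate 6, so r1c7=6.
Step 11. [r7c2∈{5}] nothing but 5 survives at r7c2. So r7c2=5.
Step 12. [r4c6∈{1}] only 1 remains possible at r4c6. So r4c6=1.
Step 13. [r3c7∈{8}] r3c7 has the single candidate 8 ⇒ r3c7=8.
Step 14. [r1c9∈{7,9}] across col 9, 9 lands solely at r1c9 ⇒ r1c9=9.
Step 15. [r1c2∈{2,3,7}] across row 1, 7 lands solely at r1c2. So r1c2=7.
Step 16. [r1c8∈{3,4}] in row 1, 3 fits only at r1c8. So r1c8=3.
Step 17. [r6c4∈{3,7,8}] row 6 places 7 nowhere but r6c4. So r6c4=7.
Step 18. [r8c4∈{1,3}] in col 4, 3 fits only at r8c4. So r8c4=3.
Step 19. [r2c1∈{9}] r2c1's peers cover all but 9. So r2c1=9.
Step 20. [r2c8∈{5}] nothing but 5 survives at r2c8. So r2c8=5.
Step 21. [r4c9∈{6}] r4c9 is down to just 6, so r4c9=6.
Step 22. [r1c1∈{2}] r1c1's peers cover all but 2 ⇒ r1c1=2.
Step 23. [r9c7∈{5}] r9c7's peers cover all but 5 ⇒ r9c7=5.
Step 24. [r5c5∈{6}] r5c5 is down to just 6. So r5c5=6.
Step 25. [r7c7∈{1}] r7c7's peers cover all but 1. So r7c7=1.
Step 26. [r3c1∈{6}] nothing but 6 survives at r3c1, so r3c1=6.
Step 27. [r3c9∈{7}] nothing but 7 survives at r3c9 ⇒ r3c9=7.
Step 28. [r8c3∈{9}] r8c3 has the single candidate 9, so r8c3=9.
Step 29. [r3c8∈{4}] r3c8 has the single candidate 4 ⇒ r3c8=4.
Step 30. [r9c3∈{4}] r9c3 has the single candidate 4 ⇒ r9c3=4.
Step 31. [r5c2∈{1}] nothing but 1 survives at r5c2, so r5c2=1.
Step 32. [r8c5∈{1}] r8c5's peers cover all but 1. So r8c5=1.
Step 33. [r6c5∈{3}] nothing but 3 survives at r6c5 ⇒ r6c5=3.
Step 34. [r1c4∈{1}] r1c4 is down to just 1 ⇒ r1c4=1.
Step 35. [r6c6∈{8}] r6c6's peers cover all but 8, so r6c6=8.
Step 36. [r7c3∈{6}] only 6 remains possible at r7c3. So r7c3=6.
Step 37. [r9c2∈{2}] only 2 remains possible at r9c2, so r9c2=2.
Step 38. [r9c4∈{8}] r9c4 is down to just 8, so r9c4=8.
Step 39. [r6c9∈{5}] only 5 remains possible at r6c9 ⇒ r6c9=5.
Step 40. [r3c2∈{3}] r3c2 is down to just 3 ⇒ r3c2=3.
Step 41. [r8c6∈{5}] r8c6 has the single candidate 5, so r8c6=5.
Step 42. [r1c6∈{4}] r1c6 is down to just 4. So r1c6=4.
Step 43. [r7c9∈{8}] r7c9's peers cover all but 8, so r7c9=8.
Step 44. [r4c8∈{2}] r4c8's peers cover all but 2 ⇒ r4c8=2.
Step 45. [r2c3∈{8}] nothing but 8 survives at r2c3, so r2c3=8.
Step 46. [r5c1∈{5}] r5c1 has the single candidate 5, so r5c1=5.
Step 47. [r4c2∈{9}] only 9 remains possible at r4c2 ⇒ r4c2=9.

Answer: 2 7 5 1 8 4 6 3 9 / 9 4 8 6 7 3 2 5 1 / 6 3 1 5 2 9 8 4 7 / 8 9 7 4 5 1 3 2 6 / 5 1 3 9 6 2 7 8 4 / 4 6 2 7 3 8 9 1 5 / 3 5 6 2 4 7 1 9 8 / 7 8 9 3 1 5 4 6 2 / 1 2 4 8 9 6 5 7 3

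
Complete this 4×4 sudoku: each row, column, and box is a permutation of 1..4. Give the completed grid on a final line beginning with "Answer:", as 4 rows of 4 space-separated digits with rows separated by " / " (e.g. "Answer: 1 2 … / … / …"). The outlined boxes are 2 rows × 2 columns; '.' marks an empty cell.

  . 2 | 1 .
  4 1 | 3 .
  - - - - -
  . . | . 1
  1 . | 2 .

Step 1. [r3c3∈{4}] r3c3's peers cover all but 4. So r3c3=4.
Step 2. [r3c2∈{3}] r3c2's peers cover all but 3. So r3c2=3.
Step 3. [r1c4∈{4}] r1c4's peers cover all but 4 ⇒ r1c4=4.
Step 4. [r1c1∈{3}] only 3 remains possible at r1c1. So r1c1=3.
Step 5. [r3c1∈{2}] r3c1 is down to just 2 ⇒ r3c1=2.
Step 6. [r4c4∈{3}] nothing but 3 survives at r4c4. So r4c4=3.
Step 7. [r2c4∈{2}] nothing but 2 survives at r2c4, so r2c4=2.
Step 8. [r4c2∈{4}] nothing but 4 survives at r4c2, so r4c2=4.

Answer: 3 2 1 4 / 4 1 3 2 / 2 3 4 1 / 1 4 2 3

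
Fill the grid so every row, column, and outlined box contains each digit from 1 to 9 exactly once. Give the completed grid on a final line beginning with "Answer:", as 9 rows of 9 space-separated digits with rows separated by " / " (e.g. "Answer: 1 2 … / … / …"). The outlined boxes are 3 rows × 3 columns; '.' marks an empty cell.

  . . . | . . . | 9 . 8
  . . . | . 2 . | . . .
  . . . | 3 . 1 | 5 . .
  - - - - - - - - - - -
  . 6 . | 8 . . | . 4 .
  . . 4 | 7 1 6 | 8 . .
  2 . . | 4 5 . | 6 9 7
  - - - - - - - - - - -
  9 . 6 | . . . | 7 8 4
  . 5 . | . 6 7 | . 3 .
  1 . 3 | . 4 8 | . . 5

Step 1. [r9c7∈{2}] r9c7's peers cover all but 2, so r9c7=2.
Step 2. [r1c5∈{7}] nothing but 7 survives at r1c5. So r1c5=7.
Step 3. [r2c7∈{1,3,4}] 4 has one home in col 7: r2c7, so r2c7=4.
Step 4. [r4c7∈{1,3}] in col 7, 3 fits only at r4c7, so r4c7=3.
Step 5. [r7c2∈{2}] only 2 remains possible at r7c2, so r7c2=2.
Step 6. [r2c9∈{1,3,6}] in col 9, 3 fits only at r2c9, so r2c9=3.
Step 7. [r3c9∈{2,6}] r3c9 is the only open cell in col 9 admitting 6 ⇒ r3c9=6.
Step 8. [r3c5∈{8,9}] across col 5, 8 lands solely at r3c5, so r3c5=8.
Step 9. [r5c2∈{3,9}] in row 5, 9 fits only at r5c2, so r5c2=9.
Step 10. [r3c3∈{2,7,9}] 9 has one home in row 3: r3c3, so r3c3=9.
Step 11. [r5c1∈{3,5}] across row 5, 3 lands solely at r5c1 ⇒ r5c1=3.
Step 12. [r8c3∈{8}] r8c3's peers cover all but 8. So r8c3=8.
Step 13. [r6c3∈{1}] r6c3 has the single candidate 1, so r6c3=1.
Step 14. [r2c1∈{5,6,7,8}] across col 1, 8 lands solely at r2c1, so r2c1=8.
Step 15. [r2c4∈{5,6,9}] row 2 places 6 nowhere but r2c4, so r2c4=6.
Step 16. [r1c4∈{5}] r1c4 has the single candidate 5 ⇒ r1c4=5.
Step 17. [r3c8∈{2,7}] across row 3, 2 lands solely at r3c8, so r3c8=2.
Step 18. [r2c8∈{1,7}] in col 8, 7 fits only at r2c8. So r2c8=7.
Step 19. [r8c1∈{4}] only 4 remains possible at r8c1 ⇒ r8c1=4.
Step 20. [r3c1∈{7}] r3c1 has the single candidate 7. So r3c1=7.
Step 21. [r4c6∈{2,9}] 2 has one home in col 6: r4c6, so r4c6=2.
Step 22. [r8c7∈{1}] only 1 remains possible at r8c7. So r8c7=1.
Step 23. [r1c2∈{1,3,4}] across row 1, 3 lands solely at r1c2, so r1c2=3.
Step 24. [r2c3∈{5}] nothing but 5 survives at r2c3. So r2c3=5.
Step 25. [r8c4∈{2,9}] across row 8, 2 lands solely at r8c4, so r8c4=2.
Step 26. [r7c5∈{3}] r7c5's peers cover all but 3 ⇒ r7c5=3.
Step 27. [r3c2∈{4}] r3c2 is down to just 4, so r3c2=4.
Step 28. [r8c9∈{9}] r8c9 has the single candidate 9, so r8c9=9.
Step 29. [r1c3∈{2}] only 2 remains possible at r1c3 ⇒ r1c3=2.
Step 30. [r6c6∈{3}] r6c6's peers cover all but 3, so r6c6=3.
Step 31. [r1c8∈{1}] r1c8's peers cover all but 1, so r1c8=1.
Step 32. [r1c6∈{4}] r1c6's peers cover all but 4 ⇒ r1c6=4.
Step 33. [r9c8∈{6}] r9c8's peers cover all but 6 ⇒ r9c8=6.
Step 34. [r4c3∈{7}] r4c3 is down to just 7. So r4c3=7.
Step 35. [r2c6∈{9}] r2c6 has the single candidate 9 ⇒ r2c6=9.
Step 36. [r4c5∈{9}] nothing but 9 survives at r4c5 ⇒ r4c5=9.
Step 37. [r4c9∈{1}] r4c9 is down to just 1, so r4c9=1.
Step 38. [r9c4∈{9}] r9c4 is down to just 9, so r9c4=9.
Step 39. [r5c9∈{2}] only 2 remains possible at r5c9. So r5c9=2.
Step 40. [r7c4∈{1}] r7c4's peers cover all but 1, so r7c4=1.
Step 41. [r9c2∈{7}] r9c2's peers cover all but 7. So r9c2=7.
Step 42. [r2c2∈{1}] only 1 remains possible at r2c2, so r2c2=1.
Step 43. [r1c1∈{6}] r1c1 has the single candidate 6 ⇒ r1c1=6.
Step 44. [r6c2∈{8}] r6c2 is down to just 8. So r6c2=8.
Step 45. [r7c6∈{5}] only 5 remains possible at r7c6. So r7c6=5.
Step 46. [r5c8∈{5}] r5c8 is down to just 5. So r5c8=5.
Step 47. [r4c1∈{5}] r4c1 is down to just 5. So r4c1=5.

Answer: 6 3 2 5 7 4 9 1 8 / 8 1 5 6 2 9 4 7 3 / 7 4 9 3 8 1 5 2 6 / 5 6 7 8 9 2 3 4 1 / 3 9 4 7 1 6 8 5 2 / 2 8 1 4 5 3 6 9 7 / 9 2 6 1 3 5 7 8 4 / 4 5 8 2 6 7 1 3 9 / 1 7 3 9 4 8 2 6 5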